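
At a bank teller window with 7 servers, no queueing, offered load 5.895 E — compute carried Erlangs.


B(7,5.895) = 0.178216 (Erlang-B)
Carried load = a(1 − B) = 5.895·(1 − 0.178216) = 5.895·0.821784 = 4.8444 E

Final: 4.8444 Erlangs


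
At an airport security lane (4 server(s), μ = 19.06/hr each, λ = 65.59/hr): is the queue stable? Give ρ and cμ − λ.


Total capacity cμ = 4·19.06 = 76.24/hr
ρ = λ/(cμ) = 65.59/76.24 = 0.8603
Stable ⇔ ρ < 1: YES
Spare capacity = cμ − λ = 76.24 − 65.59 = 10.65/hr

Final: ρ = 0.8603; stable; margin = 10.65/hr


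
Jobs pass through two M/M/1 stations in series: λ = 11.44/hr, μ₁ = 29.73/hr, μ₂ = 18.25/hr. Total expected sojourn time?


Each node sees arrival rate λ = 11.44/hr (tandem ⇒ throughput preserved).
W₁ = 1/(μ₁−λ) = 1/(29.73−11.44) = 0.05467 hr
W₂ = 1/(μ₂−λ) = 1/(18.25−11.44) = 0.14684 hr
W_total = W₁ + W₂ = 0.05467 + 0.14684 = 0.20152 hr

Final: 0.20152 hr


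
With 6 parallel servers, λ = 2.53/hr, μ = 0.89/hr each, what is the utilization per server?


ρ = λ/(cμ) = 2.53/(6·0.89) = 2.53/5.34 = 0.4738

Final: 0.4738


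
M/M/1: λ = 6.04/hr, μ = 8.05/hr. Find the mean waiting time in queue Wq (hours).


ρ = 6.04/8.05 = 0.7503
Wq = ρ/(μ−λ) = 0.7503/(8.05 − 6.04) = 0.7503/2.01 = 0.3733 hr

Final: 0.3733 hr


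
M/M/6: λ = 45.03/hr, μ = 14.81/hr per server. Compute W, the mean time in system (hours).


a = 3.0405; ρ = 0.5068; P₀ = 0.046951
Lq = P₀·a^c·ρ/(c!(1−ρ)²) = 0.10731
Wq = Lq/λ = 0.10731/45.03 = 0.002383 hr
W = Wq + 1/μ = 0.002383 + 0.06752 = 0.06991 hr

Final: 0.06991 hr


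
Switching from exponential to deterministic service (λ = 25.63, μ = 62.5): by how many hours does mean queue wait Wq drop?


ρ = 25.63/62.5 = 0.4101
Wq(M/M/1) = ρ/(μ−λ) = 0.4101/36.87 = 0.01112 hr
Wq(M/D/1) = ρ/(2(μ−λ)) = 0.005561 hr
Savings = 0.01112 − 0.005561 = 0.005561 hr

Final: 0.005561 hr


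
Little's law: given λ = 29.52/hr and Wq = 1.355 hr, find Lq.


Lq = λWq = 29.52·1.355 = 39.9996

Final: 39.9996


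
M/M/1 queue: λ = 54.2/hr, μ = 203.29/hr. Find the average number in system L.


ρ = λ/μ = 54.2/203.29 = 0.2666
L = ρ/(1−ρ) = 0.2666/(1 − 0.2666) = 0.2666/0.7334 = 0.3635

Final: 0.3635


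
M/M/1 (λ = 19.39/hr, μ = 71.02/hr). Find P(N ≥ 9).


ρ = 19.39/71.02 = 0.2730
P(N ≥ n) = ρ^n = 0.2730^9 = 0.000008429

Final: 0.000008429


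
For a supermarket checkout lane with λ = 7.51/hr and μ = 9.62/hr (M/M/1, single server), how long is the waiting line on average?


ρ = 7.51/9.62 = 0.7807
Lq = ρ²/(1−ρ) = 0.6094/0.2193 = 2.7786

Final: 2.7786


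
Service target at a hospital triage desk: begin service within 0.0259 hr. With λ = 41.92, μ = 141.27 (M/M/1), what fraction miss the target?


ρ = 41.92/141.27 = 0.2967
P(Wq > t) = ρ·e^{−(μ−λ)t} = 0.2967·e^{−2.5732}
= 0.2967·0.076294 = 0.022639

Final: 0.022639


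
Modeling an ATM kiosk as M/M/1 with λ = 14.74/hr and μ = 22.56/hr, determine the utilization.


ρ = λ/μ = 14.74/22.56 = 0.6534

Final: 0.6534


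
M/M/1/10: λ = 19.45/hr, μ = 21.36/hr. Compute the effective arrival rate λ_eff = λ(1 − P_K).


ρ = 0.9106; P_K = (1−ρ)ρ^10/(1−ρ^11) = 0.054489
λ_eff = λ(1 − P_K) = 19.45·(1 − 0.054489) = 19.45·0.945511 = 18.3902 /hr

Final: 18.3902 /hr


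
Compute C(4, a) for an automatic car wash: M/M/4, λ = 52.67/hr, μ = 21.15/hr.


a = λ/μ = 2.4903; ρ = a/4 = 0.6226
P₀ = 0.074565 (from M/M/c formula)
C(c,a) = [a^c/(c!(1−ρ))]·P₀ = [38.46022/(24·0.3774)]·0.074565
= 4.24592·0.074565 = 0.316599

Final: 0.316599


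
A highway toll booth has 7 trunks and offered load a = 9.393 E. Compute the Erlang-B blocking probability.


B(c,a) = (a^c/c!) / Σ_{k=0}^{c} a^k/k!
a^7/7! = 1279.969791
Σ terms (k=0..7): 1.00000 + 9.39300 + 44.11422 + 138.12164 + 324.34413 + 609.31289 + 953.87933 + 1279.96979 = 3360.135006
B = 1279.969791/3360.135006 = 0.380928

Final: 0.380928


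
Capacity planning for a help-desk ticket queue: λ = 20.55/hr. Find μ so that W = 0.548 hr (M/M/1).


W = 1/(μ−λ) ⇒ μ − λ = 1/W = 1/0.548 = 1.8248
μ = λ + 1/W = 20.55 + 1.8248 = 22.3748 per hr

Final: 22.3748 /hr


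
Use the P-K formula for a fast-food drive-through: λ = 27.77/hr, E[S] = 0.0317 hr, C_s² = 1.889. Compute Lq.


ρ = λ·E[S] = 27.77·0.0317 = 0.8803
Lq = ρ²(1+C_s²)/(2(1−ρ)) = 0.7749·(1+1.889)/(2·0.1197)
= 0.7749·2.8890/0.2394 = 9.35247

Final: 9.35247


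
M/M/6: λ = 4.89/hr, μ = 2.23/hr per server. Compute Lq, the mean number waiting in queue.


a = λ/μ = 2.1928; ρ = a/6 = 0.3655
P₀ = 0.111313
Lq = P₀·a^c·ρ / (c!·(1−ρ)²) = 0.111313·111.17931·0.3655/(720·0.40263)
= 0.01560

Final: 0.01560


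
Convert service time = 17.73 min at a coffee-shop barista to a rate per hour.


μ = 1/(service time) in consistent units.
1 hour = 60 min, so μ = 60/17.73 = 3.3841 per hour

Final: 3.3841 /hr


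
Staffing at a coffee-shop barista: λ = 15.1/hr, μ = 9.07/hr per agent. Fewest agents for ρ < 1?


Stability requires cμ > λ ⇔ c > λ/μ.
λ/μ = 15.1/9.07 = 1.6648
Minimum integer c = ⌊1.6648⌋ + 1 = 2
Check: 2·9.07 = 18.14 > 15.1, while 1·9.07 = 9.07 ≤ 15.1

Final: 2 servers


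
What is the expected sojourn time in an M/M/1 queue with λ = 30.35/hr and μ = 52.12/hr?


W = 1/(μ−λ) = 1/(52.12 − 30.35) = 1/21.77 = 0.04593 hr

Final: 0.04593 hr


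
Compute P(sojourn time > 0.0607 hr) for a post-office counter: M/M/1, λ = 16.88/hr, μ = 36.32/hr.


W ~ Exponential(μ−λ) for M/M/1.
μ − λ = 36.32 − 16.88 = 19.4400
P(W > t) = e^{−(μ−λ)t} = e^{−1.1800} = 0.307276

Final: 0.307276


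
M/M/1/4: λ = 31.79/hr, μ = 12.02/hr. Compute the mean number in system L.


ρ = 31.79/12.02 = 2.6448
L = ρ[1 − (K+1)ρ^K + Kρ^(K+1)] / [(1−ρ)(1−ρ^(K+1))]
Numerator: 2.6448·(1 − 5·48.926510 + 4·129.398816) = 724.565272
Denominator: (-1.6448)·(-128.398816) = 211.185074
L = 724.565272/211.185074 = 3.4309

Final: 3.4309


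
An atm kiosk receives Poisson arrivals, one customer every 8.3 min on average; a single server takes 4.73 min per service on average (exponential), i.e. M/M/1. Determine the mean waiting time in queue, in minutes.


λ = 60/8.3 = 7.2289 /hr
μ = 60/4.73 = 12.6850 /hr
ρ = λ/μ = 7.2289/12.6850 = 0.5699
Wq = ρ/(μ−λ) = 0.5699/(12.6850−7.2289) = 0.10445 hr
In minutes: 0.10445·60 = 6.267 min

Final: 6.267 min


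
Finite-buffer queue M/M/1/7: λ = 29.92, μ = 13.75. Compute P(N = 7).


ρ = λ/μ = 29.92/13.75 = 2.1760
P_K = (1−ρ)ρ^K/(1−ρ^(K+1)) = (-1.1760·231.000137)/(1 − 502.656298)
= -271.656161/-501.656298 = 0.541518

Final: 0.541518


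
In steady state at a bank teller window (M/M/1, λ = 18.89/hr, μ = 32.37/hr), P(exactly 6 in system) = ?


ρ = 18.89/32.37 = 0.5836
P_n = (1−ρ)·ρ^n = (1 − 0.5836)·0.5836^6 = 0.4164·0.039494 = 0.016447

Final: 0.016447


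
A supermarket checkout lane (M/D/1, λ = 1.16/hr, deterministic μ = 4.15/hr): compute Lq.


ρ = 1.16/4.15 = 0.2795
M/D/1: Lq = ρ²/(2(1−ρ)) = 0.07813/(2·0.7205) = 0.05422

Final: 0.05422


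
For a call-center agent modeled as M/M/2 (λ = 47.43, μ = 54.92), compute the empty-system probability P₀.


a = λ/μ = 47.43/54.92 = 0.8636; ρ = a/c = 0.4318
Σ_{k=0}^{1} a^k/k! (terms k=0..1) = 1.00000 + 0.86362 = 1.86362
Tail: a^2/(2!(1−ρ)) = 0.74584/(2·0.5682) = 0.65633
P₀ = 1/(1.86362 + 0.65633) = 1/2.51995 = 0.396833

Final: 0.396833


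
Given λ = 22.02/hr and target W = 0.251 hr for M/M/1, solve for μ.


W = 1/(μ−λ) ⇒ μ − λ = 1/W = 1/0.251 = 3.9841
μ = λ + 1/W = 22.02 + 3.9841 = 26.0041 per hr

Final: 26.0041 /hr


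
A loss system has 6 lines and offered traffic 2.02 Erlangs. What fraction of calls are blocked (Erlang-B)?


B(c,a) = (a^c/c!) / Σ_{k=0}^{c} a^k/k!
a^6/6! = 0.094357
Σ terms (k=0..6): 1.00000 + 2.02000 + 2.04020 + 1.37373 + 0.69374 + 0.28027 + 0.09436 = 7.502297
B = 0.094357/7.502297 = 0.012577

Final: 0.012577


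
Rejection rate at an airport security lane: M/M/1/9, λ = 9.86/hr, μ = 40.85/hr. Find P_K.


ρ = λ/μ = 9.86/40.85 = 0.2414
P_K = (1−ρ)ρ^K/(1−ρ^(K+1)) = (0.7586·0.000002781)/(1 − 0.0000006712)
= 0.000002110/0.999999 = 0.000002110

Final: 0.000002110


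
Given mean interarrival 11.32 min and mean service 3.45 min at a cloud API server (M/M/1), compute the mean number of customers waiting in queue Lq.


λ = 60/11.32 = 5.3004 /hr
μ = 60/3.45 = 17.3913 /hr
ρ = λ/μ = 5.3004/17.3913 = 0.3048
Lq = ρ²/(1−ρ) = 0.09288/0.6952 = 0.1336

Final: 0.1336


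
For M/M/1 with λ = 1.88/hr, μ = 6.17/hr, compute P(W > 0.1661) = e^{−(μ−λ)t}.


W ~ Exponential(μ−λ) for M/M/1.
μ − λ = 6.17 − 1.88 = 4.2900
P(W > t) = e^{−(μ−λ)t} = e^{−0.7126} = 0.490383

Final: 0.490383


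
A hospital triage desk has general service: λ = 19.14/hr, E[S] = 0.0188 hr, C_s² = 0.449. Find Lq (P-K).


ρ = λ·E[S] = 19.14·0.0188 = 0.3598
Lq = ρ²(1+C_s²)/(2(1−ρ)) = 0.1295·(1+0.449)/(2·0.6402)
= 0.1295·1.4490/1.2803 = 0.14654

Final: 0.14654


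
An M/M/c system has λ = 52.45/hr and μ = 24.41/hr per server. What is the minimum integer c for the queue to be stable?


Stability requires cμ > λ ⇔ c > λ/μ.
λ/μ = 52.45/24.41 = 2.1487
Minimum integer c = ⌊2.1487⌋ + 1 = 3
Check: 3·24.41 = 73.23 > 52.45, while 2·24.41 = 48.82 ≤ 52.45

Final: 3 servers


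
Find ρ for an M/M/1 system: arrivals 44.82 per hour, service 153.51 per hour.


ρ = λ/μ = 44.82/153.51 = 0.2920

Final: 0.2920


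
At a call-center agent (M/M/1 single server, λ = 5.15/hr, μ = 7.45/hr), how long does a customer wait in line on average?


ρ = 5.15/7.45 = 0.6913
Wq = ρ/(μ−λ) = 0.6913/(7.45 − 5.15) = 0.6913/2.30 = 0.3006 hr

Final: 0.3006 hr


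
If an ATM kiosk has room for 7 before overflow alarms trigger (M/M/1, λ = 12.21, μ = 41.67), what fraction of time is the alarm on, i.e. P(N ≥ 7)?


ρ = 12.21/41.67 = 0.2930
P(N ≥ n) = ρ^n = 0.2930^7 = 0.0001855

Final: 0.0001855


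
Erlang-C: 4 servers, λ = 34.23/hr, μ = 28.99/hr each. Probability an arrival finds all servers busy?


a = λ/μ = 1.1808; ρ = a/4 = 0.2952
P₀ = 0.306081 (from M/M/c formula)
C(c,a) = [a^c/(c!(1−ρ))]·P₀ = [1.94372/(24·0.7048)]·0.306081
= 0.11491·0.306081 = 0.035171

Final: 0.035171


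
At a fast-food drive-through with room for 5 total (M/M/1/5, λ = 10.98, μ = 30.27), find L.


ρ = 10.98/30.27 = 0.3627
L = ρ[1 − (K+1)ρ^K + Kρ^(K+1)] / [(1−ρ)(1−ρ^(K+1))]
Numerator: 0.3627·(1 − 6·0.006280 + 5·0.002278) = 0.353199
Denominator: (0.6373)·(0.997722) = 0.635813
L = 0.353199/0.635813 = 0.5555

Final: 0.5555


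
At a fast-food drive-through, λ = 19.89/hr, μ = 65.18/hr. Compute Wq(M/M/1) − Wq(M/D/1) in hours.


ρ = 19.89/65.18 = 0.3052
Wq(M/M/1) = ρ/(μ−λ) = 0.3052/45.29 = 0.006738 hr
Wq(M/D/1) = ρ/(2(μ−λ)) = 0.003369 hr
Savings = 0.006738 − 0.003369 = 0.003369 hr

Final: 0.003369 hr


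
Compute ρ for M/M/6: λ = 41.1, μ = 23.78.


ρ = λ/(cμ) = 41.1/(6·23.78) = 41.1/142.68 = 0.2881

Final: 0.2881


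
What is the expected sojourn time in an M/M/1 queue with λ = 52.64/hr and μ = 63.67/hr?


W = 1/(μ−λ) = 1/(63.67 − 52.64) = 1/11.03 = 0.09066 hr

Final: 0.09066 hr


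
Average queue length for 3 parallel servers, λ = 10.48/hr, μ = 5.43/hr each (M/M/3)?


a = λ/μ = 1.9300; ρ = a/3 = 0.6433
P₀ = 0.122669
Lq = P₀·a^c·ρ / (c!·(1−ρ)²) = 0.122669·7.18926·0.6433/(6·0.12721)
= 0.74336

Final: 0.74336


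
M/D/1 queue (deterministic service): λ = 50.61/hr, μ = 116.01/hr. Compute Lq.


ρ = 50.61/116.01 = 0.4363
M/D/1: Lq = ρ²/(2(1−ρ)) = 0.1903/(2·0.5637) = 0.16880

Final: 0.16880


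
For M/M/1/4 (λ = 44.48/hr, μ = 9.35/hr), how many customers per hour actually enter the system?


ρ = 4.7572; P_K = (1−ρ)ρ^4/(1−ρ^5) = 0.790117
λ_eff = λ(1 − P_K) = 44.48·(1 − 0.790117) = 44.48·0.209883 = 9.3356 /hr

Final: 9.3356 /hr


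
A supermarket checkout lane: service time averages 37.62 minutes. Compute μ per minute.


μ = 1/(service time) in consistent units.
1 minute = 1 min, so μ = 1/37.62 = 0.02658 per minute

Final: 0.02658 /min


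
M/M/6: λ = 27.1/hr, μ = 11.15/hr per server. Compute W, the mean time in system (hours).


a = 2.4305; ρ = 0.4051; P₀ = 0.087572
Lq = P₀·a^c·ρ/(c!(1−ρ)²) = 0.02870
Wq = Lq/λ = 0.02870/27.1 = 0.001059 hr
W = Wq + 1/μ = 0.001059 + 0.08969 = 0.09075 hr

Final: 0.09075 hr


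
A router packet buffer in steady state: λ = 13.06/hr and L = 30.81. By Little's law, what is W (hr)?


W = L/λ = 30.81/13.06 = 2.3591 hr

Final: 2.3591 hr


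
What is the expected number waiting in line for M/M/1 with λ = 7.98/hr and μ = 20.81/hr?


ρ = 7.98/20.81 = 0.3835
Lq = ρ²/(1−ρ) = 0.1470/0.6165 = 0.2385

Final: 0.2385


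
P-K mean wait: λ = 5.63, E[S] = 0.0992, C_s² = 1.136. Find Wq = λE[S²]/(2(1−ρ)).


ρ = λ·E[S] = 5.63·0.0992 = 0.5585
E[S²] = E[S]²(1+C_s²) = 0.0992²·(1+1.136) = 0.021020
Wq = λ·E[S²]/(2(1−ρ)) = 5.63·0.021020/(2·0.4415) = 0.13402 hr

Final: 0.13402 hr


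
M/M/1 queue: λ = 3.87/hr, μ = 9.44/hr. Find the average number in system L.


ρ = λ/μ = 3.87/9.44 = 0.4100
L = ρ/(1−ρ) = 0.4100/(1 − 0.4100) = 0.4100/0.5900 = 0.6948

Final: 0.6948


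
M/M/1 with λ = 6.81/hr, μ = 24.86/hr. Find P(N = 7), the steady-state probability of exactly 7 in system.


ρ = 6.81/24.86 = 0.2739
P_n = (1−ρ)·ρ^n = (1 − 0.2739)·0.2739^7 = 0.7261·0.0001158 = 0.00008404

Final: 0.00008404


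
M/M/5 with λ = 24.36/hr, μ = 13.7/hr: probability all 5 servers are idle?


a = λ/μ = 24.36/13.7 = 1.7781; ρ = a/c = 0.3556
Σ_{k=0}^{4} a^k/k! (terms k=0..4) = 1.00000 + 1.77810 + 1.58082 + 0.93696 + 0.41650 = 5.71238
Tail: a^5/(5!(1−ρ)) = 17.77393/(120·0.6444) = 0.22986
P₀ = 1/(5.71238 + 0.22986) = 1/5.94224 = 0.168287

Final: 0.168287


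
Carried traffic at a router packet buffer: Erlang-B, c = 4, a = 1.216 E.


B(4,1.216) = 0.027226 (Erlang-B)
Carried load = a(1 − B) = 1.216·(1 − 0.027226) = 1.216·0.972774 = 1.1829 E

Final: 1.1829 Erlangs


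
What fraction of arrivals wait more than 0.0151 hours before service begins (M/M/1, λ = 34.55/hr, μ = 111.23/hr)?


ρ = 34.55/111.23 = 0.3106
P(Wq > t) = ρ·e^{−(μ−λ)t} = 0.3106·e^{−1.1579}
= 0.3106·0.314155 = 0.097582

Final: 0.097582


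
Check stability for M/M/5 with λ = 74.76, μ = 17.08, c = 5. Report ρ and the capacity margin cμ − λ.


Total capacity cμ = 5·17.08 = 85.40/hr
ρ = λ/(cμ) = 74.76/85.40 = 0.8754
Stable ⇔ ρ < 1: YES
Spare capacity = cμ − λ = 85.40 − 74.76 = 10.64/hr

Final: ρ = 0.8754; stable; margin = 10.64/hr


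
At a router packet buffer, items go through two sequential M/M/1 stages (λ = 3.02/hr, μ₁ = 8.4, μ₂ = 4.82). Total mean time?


Each node sees arrival rate λ = 3.02/hr (tandem ⇒ throughput preserved).
W₁ = 1/(μ₁−λ) = 1/(8.4−3.02) = 0.18587 hr
W₂ = 1/(μ₂−λ) = 1/(4.82−3.02) = 0.55556 hr
W_total = W₁ + W₂ = 0.18587 + 0.55556 = 0.74143 hr

Final: 0.74143 hr


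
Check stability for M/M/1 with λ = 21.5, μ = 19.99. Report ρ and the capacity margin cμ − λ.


Total capacity cμ = 1·19.99 = 19.99/hr
ρ = λ/(cμ) = 21.5/19.99 = 1.0755
Stable ⇔ ρ < 1: NO
Spare capacity = cμ − λ = 19.99 − 21.5 = -1.51/hr

Final: ρ = 1.0755; unstable; margin = -1.51/hr


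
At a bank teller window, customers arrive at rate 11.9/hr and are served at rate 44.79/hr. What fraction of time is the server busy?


ρ = λ/μ = 11.9/44.79 = 0.2657

Final: 0.2657


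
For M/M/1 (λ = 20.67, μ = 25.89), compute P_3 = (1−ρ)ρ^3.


ρ = 20.67/25.89 = 0.7984
P_n = (1−ρ)·ρ^n = (1 − 0.7984)·0.7984^3 = 0.2016·0.508892 = 0.102604

Final: 0.102604


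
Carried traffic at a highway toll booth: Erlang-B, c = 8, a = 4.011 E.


B(8,4.011) = 0.030766 (Erlang-B)
Carried load = a(1 − B) = 4.011·(1 − 0.030766) = 4.011·0.969234 = 3.8876 E

Final: 3.8876 Erlangs


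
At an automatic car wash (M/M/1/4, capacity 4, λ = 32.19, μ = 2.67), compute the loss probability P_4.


ρ = λ/μ = 32.19/2.67 = 12.0562
P_K = (1−ρ)ρ^K/(1−ρ^(K+1)) = (-11.0562·21127.050056)/(1 − 254711.513598)
= -233584.463542/-254710.513598 = 0.917059

Final: 0.917059


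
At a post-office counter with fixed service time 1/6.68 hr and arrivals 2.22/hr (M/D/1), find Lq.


ρ = 2.22/6.68 = 0.3323
M/D/1: Lq = ρ²/(2(1−ρ)) = 0.1104/(2·0.6677) = 0.08271

Final: 0.08271


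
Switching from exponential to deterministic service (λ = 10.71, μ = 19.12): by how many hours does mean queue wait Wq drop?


ρ = 10.71/19.12 = 0.5601
Wq(M/M/1) = ρ/(μ−λ) = 0.5601/8.41 = 0.06660 hr
Wq(M/D/1) = ρ/(2(μ−λ)) = 0.03330 hr
Savings = 0.06660 − 0.03330 = 0.03330 hr

Final: 0.03330 hr


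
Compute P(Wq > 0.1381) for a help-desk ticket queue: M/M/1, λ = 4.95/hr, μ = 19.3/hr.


ρ = 4.95/19.3 = 0.2565
P(Wq > t) = ρ·e^{−(μ−λ)t} = 0.2565·e^{−1.9817}
= 0.2565·0.137830 = 0.035350

Final: 0.035350


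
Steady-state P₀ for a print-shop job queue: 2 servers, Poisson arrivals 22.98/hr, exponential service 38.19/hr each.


a = λ/μ = 22.98/38.19 = 0.6017; ρ = a/c = 0.3009
Σ_{k=0}^{1} a^k/k! (terms k=0..1) = 1.00000 + 0.60173 = 1.60173
Tail: a^2/(2!(1−ρ)) = 0.36208/(2·0.6991) = 0.25895
P₀ = 1/(1.60173 + 0.25895) = 1/1.86067 = 0.537440

Final: 0.537440


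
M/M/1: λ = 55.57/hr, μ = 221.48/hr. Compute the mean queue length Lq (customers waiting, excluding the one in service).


ρ = 55.57/221.48 = 0.2509
Lq = ρ²/(1−ρ) = 0.06295/0.7491 = 0.08404

Final: 0.08404


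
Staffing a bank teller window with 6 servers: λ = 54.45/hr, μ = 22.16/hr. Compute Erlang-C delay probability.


a = λ/μ = 2.4571; ρ = a/6 = 0.4095
P₀ = 0.085243 (from M/M/c formula)
C(c,a) = [a^c/(c!(1−ρ))]·P₀ = [220.07402/(720·0.5905)]·0.085243
= 0.51765·0.085243 = 0.044126

Final: 0.044126


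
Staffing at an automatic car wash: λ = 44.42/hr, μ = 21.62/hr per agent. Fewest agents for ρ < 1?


Stability requires cμ > λ ⇔ c > λ/μ.
λ/μ = 44.42/21.62 = 2.0546
Minimum integer c = ⌊2.0546⌋ + 1 = 3
Check: 3·21.62 = 64.86 > 44.42, while 2·21.62 = 43.24 ≤ 44.42

Final: 3 servers


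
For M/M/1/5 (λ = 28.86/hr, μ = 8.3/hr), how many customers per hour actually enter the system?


ρ = 3.4771; P_K = (1−ρ)ρ^5/(1−ρ^6) = 0.712808
λ_eff = λ(1 − P_K) = 28.86·(1 − 0.712808) = 28.86·0.287192 = 8.2884 /hr

Final: 8.2884 /hr


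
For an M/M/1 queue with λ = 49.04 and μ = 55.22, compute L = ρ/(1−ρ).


ρ = λ/μ = 49.04/55.22 = 0.8881
L = ρ/(1−ρ) = 0.8881/(1 − 0.8881) = 0.8881/0.1119 = 7.9353

Final: 7.9353


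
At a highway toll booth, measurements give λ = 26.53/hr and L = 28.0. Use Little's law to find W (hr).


W = L/λ = 28.0/26.53 = 1.0554 hr

Final: 1.0554 hr


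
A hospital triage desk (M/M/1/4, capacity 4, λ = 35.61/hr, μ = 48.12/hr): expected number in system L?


ρ = 35.61/48.12 = 0.7400
L = ρ[1 − (K+1)ρ^K + Kρ^(K+1)] / [(1−ρ)(1−ρ^(K+1))]
Numerator: 0.7400·(1 − 5·0.299906 + 4·0.221938) = 0.287293
Denominator: (0.2600)·(0.778062) = 0.202277
L = 0.287293/0.202277 = 1.4203

Final: 1.4203


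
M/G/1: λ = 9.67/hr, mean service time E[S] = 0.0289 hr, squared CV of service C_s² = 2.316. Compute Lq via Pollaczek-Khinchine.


ρ = λ·E[S] = 9.67·0.0289 = 0.2795
Lq = ρ²(1+C_s²)/(2(1−ρ)) = 0.07810·(1+2.316)/(2·0.7205)
= 0.07810·3.3160/1.4411 = 0.17971

Final: 0.17971


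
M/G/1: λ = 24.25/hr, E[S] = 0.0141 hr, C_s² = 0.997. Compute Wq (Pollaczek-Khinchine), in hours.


ρ = λ·E[S] = 24.25·0.0141 = 0.3419
E[S²] = E[S]²(1+C_s²) = 0.0141²·(1+0.997) = 0.0003970
Wq = λ·E[S²]/(2(1−ρ)) = 24.25·0.0003970/(2·0.6581) = 0.007315 hr

Final: 0.007315 hr


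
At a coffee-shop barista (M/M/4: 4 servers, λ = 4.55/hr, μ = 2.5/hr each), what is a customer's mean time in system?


a = 1.8200; ρ = 0.4550; P₀ = 0.158233
Lq = P₀·a^c·ρ/(c!(1−ρ)²) = 0.11081
Wq = Lq/λ = 0.11081/4.55 = 0.02435 hr
W = Wq + 1/μ = 0.02435 + 0.40000 = 0.42435 hr

Final: 0.42435 hr


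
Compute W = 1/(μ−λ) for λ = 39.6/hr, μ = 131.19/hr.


W = 1/(μ−λ) = 1/(131.19 − 39.6) = 1/91.59 = 0.01092 hr

Final: 0.01092 hr


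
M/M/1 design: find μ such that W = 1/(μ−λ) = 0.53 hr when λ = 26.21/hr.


W = 1/(μ−λ) ⇒ μ − λ = 1/W = 1/0.53 = 1.8868
μ = λ + 1/W = 26.21 + 1.8868 = 28.0968 per hr

Final: 28.0968 /hr


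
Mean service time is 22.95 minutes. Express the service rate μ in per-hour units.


μ = 1/(service time) in consistent units.
1 hour = 60 min, so μ = 60/22.95 = 2.6144 per hour

Final: 2.6144 /hr


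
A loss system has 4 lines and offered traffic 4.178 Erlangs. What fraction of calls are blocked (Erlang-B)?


B(c,a) = (a^c/c!) / Σ_{k=0}^{c} a^k/k!
a^4/4! = 12.695871
Σ terms (k=0..4): 1.00000 + 4.17800 + 8.72784 + 12.15497 + 12.69587 = 38.756688
B = 12.695871/38.756688 = 0.327579

Final: 0.327579


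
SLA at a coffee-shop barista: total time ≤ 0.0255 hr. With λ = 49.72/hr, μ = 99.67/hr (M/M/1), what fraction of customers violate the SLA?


W ~ Exponential(μ−λ) for M/M/1.
μ − λ = 99.67 − 49.72 = 49.9500
P(W > t) = e^{−(μ−λ)t} = e^{−1.2737} = 0.279787

Final: 0.279787


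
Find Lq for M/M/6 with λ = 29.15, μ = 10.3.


a = λ/μ = 2.8301; ρ = a/6 = 0.4717
P₀ = 0.058311
Lq = P₀·a^c·ρ / (c!·(1−ρ)²) = 0.058311·513.81645·0.4717/(720·0.27912)
= 0.07032

Final: 0.07032


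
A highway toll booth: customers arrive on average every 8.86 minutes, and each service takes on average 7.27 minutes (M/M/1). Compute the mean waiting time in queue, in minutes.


λ = 60/8.86 = 6.7720 /hr
μ = 60/7.27 = 8.2531 /hr
ρ = λ/μ = 6.7720/8.2531 = 0.8205
Wq = ρ/(μ−λ) = 0.8205/(8.2531−6.7720) = 0.55401 hr
In minutes: 0.55401·60 = 33.241 min

Final: 33.241 min


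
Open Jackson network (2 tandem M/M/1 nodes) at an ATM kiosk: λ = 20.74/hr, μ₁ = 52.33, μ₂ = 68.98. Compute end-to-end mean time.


Each node sees arrival rate λ = 20.74/hr (tandem ⇒ throughput preserved).
W₁ = 1/(μ₁−λ) = 1/(52.33−20.74) = 0.03166 hr
W₂ = 1/(μ₂−λ) = 1/(68.98−20.74) = 0.02073 hr
W_total = W₁ + W₂ = 0.03166 + 0.02073 = 0.05239 hr

Final: 0.05239 hr


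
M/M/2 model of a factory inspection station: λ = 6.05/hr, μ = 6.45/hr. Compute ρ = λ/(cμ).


ρ = λ/(cμ) = 6.05/(2·6.45) = 6.05/12.90 = 0.4690

Final: 0.4690


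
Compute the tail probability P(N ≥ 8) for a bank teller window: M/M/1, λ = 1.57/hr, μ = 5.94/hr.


ρ = 1.57/5.94 = 0.2643
P(N ≥ n) = ρ^n = 0.2643^8 = 0.00002382

Final: 0.00002382


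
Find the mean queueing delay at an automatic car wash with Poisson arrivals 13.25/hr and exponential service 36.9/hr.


ρ = 13.25/36.9 = 0.3591
Wq = ρ/(μ−λ) = 0.3591/(36.9 − 13.25) = 0.3591/23.65 = 0.01518 hr

Final: 0.01518 hr


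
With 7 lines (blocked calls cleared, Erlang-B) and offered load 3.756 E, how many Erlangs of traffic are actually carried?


B(7,3.756) = 0.050842 (Erlang-B)
Carried load = a(1 − B) = 3.756·(1 − 0.050842) = 3.756·0.949158 = 3.5650 E

Final: 3.5650 Erlangs


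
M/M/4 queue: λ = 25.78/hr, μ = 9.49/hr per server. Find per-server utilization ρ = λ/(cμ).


ρ = λ/(cμ) = 25.78/(4·9.49) = 25.78/37.96 = 0.6791

Final: 0.6791


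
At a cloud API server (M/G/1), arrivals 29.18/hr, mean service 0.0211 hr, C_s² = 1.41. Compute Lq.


ρ = λ·E[S] = 29.18·0.0211 = 0.6157
Lq = ρ²(1+C_s²)/(2(1−ρ)) = 0.3791·(1+1.41)/(2·0.3843)
= 0.3791·2.4100/0.7686 = 1.18864

Final: 1.18864


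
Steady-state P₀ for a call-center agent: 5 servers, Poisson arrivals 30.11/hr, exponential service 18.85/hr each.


a = λ/μ = 30.11/18.85 = 1.5973; ρ = a/c = 0.3195
Σ_{k=0}^{4} a^k/k! (terms k=0..4) = 1.00000 + 1.59735 + 1.27576 + 0.67928 + 0.27126 = 4.82364
Tail: a^5/(5!(1−ρ)) = 10.39913/(120·0.6805) = 0.12734
P₀ = 1/(4.82364 + 0.12734) = 1/4.95099 = 0.201980

Final: 0.201980


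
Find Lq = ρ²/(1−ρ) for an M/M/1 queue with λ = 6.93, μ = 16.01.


ρ = 6.93/16.01 = 0.4329
Lq = ρ²/(1−ρ) = 0.1874/0.5671 = 0.3304

Final: 0.3304


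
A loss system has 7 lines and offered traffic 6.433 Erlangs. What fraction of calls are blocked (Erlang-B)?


B(c,a) = (a^c/c!) / Σ_{k=0}^{c} a^k/k!
a^7/7! = 90.461612
Σ terms (k=0..7): 1.00000 + 6.43300 + 20.69174 + 44.37000 + 71.35805 + 91.80927 + 98.43483 + 90.46161 = 424.558501
B = 90.461612/424.558501 = 0.213072

Final: 0.213072


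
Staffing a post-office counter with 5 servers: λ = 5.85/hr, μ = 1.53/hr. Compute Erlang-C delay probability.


a = λ/μ = 3.8235; ρ = a/5 = 0.7647
P₀ = 0.016864 (from M/M/c formula)
C(c,a) = [a^c/(c!(1−ρ))]·P₀ = [817.18837/(120·0.2353)]·0.016864
= 28.94209·0.016864 = 0.488088

Final: 0.488088


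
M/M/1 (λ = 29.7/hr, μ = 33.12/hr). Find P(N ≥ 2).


ρ = 29.7/33.12 = 0.8967
P(N ≥ n) = ρ^n = 0.8967^2 = 0.804141

Final: 0.804141


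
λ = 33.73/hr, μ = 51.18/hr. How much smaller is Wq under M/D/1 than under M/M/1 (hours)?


ρ = 33.73/51.18 = 0.6590
Wq(M/M/1) = ρ/(μ−λ) = 0.6590/17.45 = 0.03777 hr
Wq(M/D/1) = ρ/(2(μ−λ)) = 0.01888 hr
Savings = 0.03777 − 0.01888 = 0.01888 hr

Final: 0.01888 hr


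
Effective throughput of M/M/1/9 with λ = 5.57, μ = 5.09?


ρ = 1.0943; P_K = (1−ρ)ρ^9/(1−ρ^10) = 0.145100
λ_eff = λ(1 − P_K) = 5.57·(1 − 0.145100) = 5.57·0.854900 = 4.7618 /hr

Final: 4.7618 /hr


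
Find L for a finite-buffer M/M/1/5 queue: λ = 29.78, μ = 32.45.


ρ = 29.78/32.45 = 0.9177
L = ρ[1 − (K+1)ρ^K + Kρ^(K+1)] / [(1−ρ)(1−ρ^(K+1))]
Numerator: 0.9177·(1 − 6·0.650953 + 5·0.597393) = 0.074558
Denominator: (0.08228)·(0.402607) = 0.033127
L = 0.074558/0.033127 = 2.2507

Final: 2.2507


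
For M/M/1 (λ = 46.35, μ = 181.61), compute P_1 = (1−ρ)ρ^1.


ρ = 46.35/181.61 = 0.2552
P_n = (1−ρ)·ρ^n = (1 − 0.2552)·0.2552^1 = 0.7448·0.255217 = 0.190081

Final: 0.190081


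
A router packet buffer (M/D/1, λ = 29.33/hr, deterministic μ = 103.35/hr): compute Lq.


ρ = 29.33/103.35 = 0.2838
M/D/1: Lq = ρ²/(2(1−ρ)) = 0.08054/(2·0.7162) = 0.05623

Final: 0.05623


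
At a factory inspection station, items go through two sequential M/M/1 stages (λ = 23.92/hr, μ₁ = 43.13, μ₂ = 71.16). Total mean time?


Each node sees arrival rate λ = 23.92/hr (tandem ⇒ throughput preserved).
W₁ = 1/(μ₁−λ) = 1/(43.13−23.92) = 0.05206 hr
W₂ = 1/(μ₂−λ) = 1/(71.16−23.92) = 0.02117 hr
W_total = W₁ + W₂ = 0.05206 + 0.02117 = 0.07322 hr

Final: 0.07322 hr


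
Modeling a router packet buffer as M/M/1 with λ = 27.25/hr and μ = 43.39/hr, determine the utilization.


ρ = λ/μ = 27.25/43.39 = 0.6280

Final: 0.6280


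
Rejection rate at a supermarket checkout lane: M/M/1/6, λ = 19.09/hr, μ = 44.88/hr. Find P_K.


ρ = λ/μ = 19.09/44.88 = 0.4254
P_K = (1−ρ)ρ^K/(1−ρ^(K+1)) = (0.5746·0.005923)/(1 − 0.002519)
= 0.003403/0.997481 = 0.003412

Final: 0.003412


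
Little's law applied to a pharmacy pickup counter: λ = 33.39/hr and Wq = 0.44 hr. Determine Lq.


Lq = λWq = 33.39·0.44 = 14.6916

Final: 14.6916


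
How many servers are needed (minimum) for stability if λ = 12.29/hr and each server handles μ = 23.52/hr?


Stability requires cμ > λ ⇔ c > λ/μ.
λ/μ = 12.29/23.52 = 0.5225
Minimum integer c = ⌊0.5225⌋ + 1 = 1
Check: 1·23.52 = 23.52 > 12.29, while 0·23.52 = 0.00 ≤ 12.29

Final: 1 servers


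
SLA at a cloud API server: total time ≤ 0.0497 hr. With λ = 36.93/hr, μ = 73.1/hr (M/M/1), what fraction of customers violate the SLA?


W ~ Exponential(μ−λ) for M/M/1.
μ − λ = 73.1 − 36.93 = 36.1700
P(W > t) = e^{−(μ−λ)t} = e^{−1.7976} = 0.165688

Final: 0.165688


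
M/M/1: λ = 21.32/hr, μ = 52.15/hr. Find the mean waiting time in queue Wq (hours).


ρ = 21.32/52.15 = 0.4088
Wq = ρ/(μ−λ) = 0.4088/(52.15 − 21.32) = 0.4088/30.83 = 0.01326 hr

Final: 0.01326 hr


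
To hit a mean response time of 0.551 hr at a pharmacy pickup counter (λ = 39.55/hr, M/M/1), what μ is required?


W = 1/(μ−λ) ⇒ μ − λ = 1/W = 1/0.551 = 1.8149
μ = λ + 1/W = 39.55 + 1.8149 = 41.3649 per hr

Final: 41.3649 /hr


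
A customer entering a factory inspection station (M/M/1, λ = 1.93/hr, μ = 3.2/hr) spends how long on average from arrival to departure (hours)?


W = 1/(μ−λ) = 1/(3.2 − 1.93) = 1/1.27 = 0.7874 hr

Final: 0.7874 hr


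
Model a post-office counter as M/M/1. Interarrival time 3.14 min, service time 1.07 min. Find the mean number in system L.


λ = 60/3.14 = 19.1083 /hr
μ = 60/1.07 = 56.0748 /hr
ρ = λ/μ = 19.1083/56.0748 = 0.3408
L = ρ/(1−ρ) = 0.3408/0.6592 = 0.5169

Final: 0.5169


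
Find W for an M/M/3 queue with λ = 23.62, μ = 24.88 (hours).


a = 0.9494; ρ = 0.3165; P₀ = 0.383344
Lq = P₀·a^c·ρ/(c!(1−ρ)²) = 0.03703
Wq = Lq/λ = 0.03703/23.62 = 0.001568 hr
W = Wq + 1/μ = 0.001568 + 0.04019 = 0.04176 hr

Final: 0.04176 hr


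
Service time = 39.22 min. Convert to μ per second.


μ = 1/(service time) in consistent units.
1 second = 0.0166667 min, so μ = 0.0166667/39.22 = 0.0004250 per second

Final: 0.0004250 /sec


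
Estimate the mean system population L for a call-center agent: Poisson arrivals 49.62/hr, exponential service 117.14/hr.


ρ = λ/μ = 49.62/117.14 = 0.4236
L = ρ/(1−ρ) = 0.4236/(1 − 0.4236) = 0.4236/0.5764 = 0.7349

Final: 0.7349


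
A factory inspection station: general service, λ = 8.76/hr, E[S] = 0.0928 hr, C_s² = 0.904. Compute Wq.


ρ = λ·E[S] = 8.76·0.0928 = 0.8129
E[S²] = E[S]²(1+C_s²) = 0.0928²·(1+0.904) = 0.016397
Wq = λ·E[S²]/(2(1−ρ)) = 8.76·0.016397/(2·0.1871) = 0.38391 hr

Final: 0.38391 hr


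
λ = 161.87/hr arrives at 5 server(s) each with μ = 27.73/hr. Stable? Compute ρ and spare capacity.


Total capacity cμ = 5·27.73 = 138.65/hr
ρ = λ/(cμ) = 161.87/138.65 = 1.1675
Stable ⇔ ρ < 1: NO
Spare capacity = cμ − λ = 138.65 − 161.87 = -23.22/hr

Final: ρ = 1.1675; unstable; margin = -23.22/hr


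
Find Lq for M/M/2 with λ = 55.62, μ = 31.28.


a = λ/μ = 1.7781; ρ = a/2 = 0.8891
P₀ = 0.058724
Lq = P₀·a^c·ρ / (c!·(1−ρ)²) = 0.058724·3.16176·0.8891/(2·0.01231)
= 6.70691

Final: 6.70691


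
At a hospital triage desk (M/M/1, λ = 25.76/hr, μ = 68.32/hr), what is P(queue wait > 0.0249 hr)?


ρ = 25.76/68.32 = 0.3770
P(Wq > t) = ρ·e^{−(μ−λ)t} = 0.3770·e^{−1.0597}
= 0.3770·0.346545 = 0.130664

Final: 0.130664


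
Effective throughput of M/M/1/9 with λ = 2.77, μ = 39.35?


ρ = 0.07039; P_K = (1−ρ)ρ^9/(1−ρ^10) = 3.946e-11
λ_eff = λ(1 − P_K) = 2.77·(1 − 3.946e-11) = 2.77·1.000000 = 2.7700 /hr

Final: 2.7700 /hr


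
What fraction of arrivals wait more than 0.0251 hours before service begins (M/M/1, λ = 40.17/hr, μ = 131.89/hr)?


ρ = 40.17/131.89 = 0.3046
P(Wq > t) = ρ·e^{−(μ−λ)t} = 0.3046·e^{−2.3022}
= 0.3046·0.100041 = 0.030470

Final: 0.030470


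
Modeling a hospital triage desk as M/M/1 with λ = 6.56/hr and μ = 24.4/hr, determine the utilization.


ρ = λ/μ = 6.56/24.4 = 0.2689

Final: 0.2689


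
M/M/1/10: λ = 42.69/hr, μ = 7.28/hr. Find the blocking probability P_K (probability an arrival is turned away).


ρ = λ/μ = 42.69/7.28 = 5.8640
P_K = (1−ρ)ρ^K/(1−ρ^(K+1)) = (-4.8640·48078150.754791)/(1 − 281930804.357421)
= -233852653.602630/-281930803.357421 = 0.829468

Final: 0.829468


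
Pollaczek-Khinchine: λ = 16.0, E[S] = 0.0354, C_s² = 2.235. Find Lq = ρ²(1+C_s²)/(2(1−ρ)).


ρ = λ·E[S] = 16.0·0.0354 = 0.5664
Lq = ρ²(1+C_s²)/(2(1−ρ)) = 0.3208·(1+2.235)/(2·0.4336)
= 0.3208·3.2350/0.8672 = 1.19674

Final: 1.19674


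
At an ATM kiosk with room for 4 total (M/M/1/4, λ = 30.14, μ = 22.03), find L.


ρ = 30.14/22.03 = 1.3681
L = ρ[1 − (K+1)ρ^K + Kρ^(K+1)] / [(1−ρ)(1−ρ^(K+1))]
Numerator: 1.3681·(1 − 5·3.503604 + 4·4.793401) = 3.633196
Denominator: (-0.3681)·(-3.793401) = 1.396481
L = 3.633196/1.396481 = 2.6017

Final: 2.6017


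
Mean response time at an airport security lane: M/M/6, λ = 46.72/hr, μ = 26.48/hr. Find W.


a = 1.7644; ρ = 0.2941; P₀ = 0.171180
Lq = P₀·a^c·ρ/(c!(1−ρ)²) = 0.004232
Wq = Lq/λ = 0.004232/46.72 = 0.00009058 hr
W = Wq + 1/μ = 0.00009058 + 0.03776 = 0.03785 hr

Final: 0.03785 hr


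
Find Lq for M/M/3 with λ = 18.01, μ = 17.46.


a = λ/μ = 1.0315; ρ = a/3 = 0.3438
P₀ = 0.351832
Lq = P₀·a^c·ρ / (c!·(1−ρ)²) = 0.351832·1.09751·0.3438/(6·0.43055)
= 0.05139

Final: 0.05139


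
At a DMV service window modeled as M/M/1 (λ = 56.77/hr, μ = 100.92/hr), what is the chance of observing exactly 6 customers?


ρ = 56.77/100.92 = 0.5625
P_n = (1−ρ)·ρ^n = (1 − 0.5625)·0.5625^6 = 0.4375·0.031685 = 0.013861

Final: 0.013861


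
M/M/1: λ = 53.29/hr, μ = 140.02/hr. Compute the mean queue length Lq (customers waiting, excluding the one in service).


ρ = 53.29/140.02 = 0.3806
Lq = ρ²/(1−ρ) = 0.1448/0.6194 = 0.2338

Final: 0.2338


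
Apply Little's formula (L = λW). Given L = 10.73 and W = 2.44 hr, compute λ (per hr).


λ = L/W = 10.73/2.44 = 4.3975 /hr

Final: 4.3975 /hr


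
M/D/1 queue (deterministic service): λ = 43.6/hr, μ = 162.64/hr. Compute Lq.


ρ = 43.6/162.64 = 0.2681
M/D/1: Lq = ρ²/(2(1−ρ)) = 0.07187/(2·0.7319) = 0.04909

Final: 0.04909


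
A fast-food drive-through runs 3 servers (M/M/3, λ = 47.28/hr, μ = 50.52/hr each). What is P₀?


a = λ/μ = 47.28/50.52 = 0.9359; ρ = a/c = 0.3120
Σ_{k=0}^{2} a^k/k! (terms k=0..2) = 1.00000 + 0.93587 + 0.43792 = 2.37379
Tail: a^3/(3!(1−ρ)) = 0.81968/(6·0.6880) = 0.19855
P₀ = 1/(2.37379 + 0.19855) = 1/2.57234 = 0.388751

Final: 0.388751


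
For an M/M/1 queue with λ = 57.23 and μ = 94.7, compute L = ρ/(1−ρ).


ρ = λ/μ = 57.23/94.7 = 0.6043
L = ρ/(1−ρ) = 0.6043/(1 − 0.6043) = 0.6043/0.3957 = 1.5274

Final: 1.5274


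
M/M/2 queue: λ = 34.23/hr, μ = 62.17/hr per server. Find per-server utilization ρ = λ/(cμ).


ρ = λ/(cμ) = 34.23/(2·62.17) = 34.23/124.34 = 0.2753

Final: 0.2753


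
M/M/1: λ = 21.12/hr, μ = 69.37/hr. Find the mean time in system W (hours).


W = 1/(μ−λ) = 1/(69.37 − 21.12) = 1/48.25 = 0.02073 hr

Final: 0.02073 hr


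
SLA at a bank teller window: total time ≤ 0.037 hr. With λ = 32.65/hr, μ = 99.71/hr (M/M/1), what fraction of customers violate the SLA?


W ~ Exponential(μ−λ) for M/M/1.
μ − λ = 99.71 − 32.65 = 67.0600
P(W > t) = e^{−(μ−λ)t} = e^{−2.4812} = 0.083641

Final: 0.083641


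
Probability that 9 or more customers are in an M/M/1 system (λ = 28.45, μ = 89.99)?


ρ = 28.45/89.99 = 0.3161
P(N ≥ n) = ρ^n = 0.3161^9 = 0.00003155

Final: 0.00003155


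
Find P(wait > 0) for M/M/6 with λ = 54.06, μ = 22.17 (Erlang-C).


a = λ/μ = 2.4384; ρ = a/6 = 0.4064
P₀ = 0.086872 (from M/M/c formula)
C(c,a) = [a^c/(c!(1−ρ))]·P₀ = [210.21422/(720·0.5936)]·0.086872
= 0.49186·0.086872 = 0.042729

Final: 0.042729


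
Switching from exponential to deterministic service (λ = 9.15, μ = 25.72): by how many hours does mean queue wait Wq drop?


ρ = 9.15/25.72 = 0.3558
Wq(M/M/1) = ρ/(μ−λ) = 0.3558/16.57 = 0.02147 hr
Wq(M/D/1) = ρ/(2(μ−λ)) = 0.01073 hr
Savings = 0.02147 − 0.01073 = 0.01073 hr

Final: 0.01073 hr


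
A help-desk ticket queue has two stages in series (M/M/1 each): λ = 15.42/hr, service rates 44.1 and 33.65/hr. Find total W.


Each node sees arrival rate λ = 15.42/hr (tandem ⇒ throughput preserved).
W₁ = 1/(μ₁−λ) = 1/(44.1−15.42) = 0.03487 hr
W₂ = 1/(μ₂−λ) = 1/(33.65−15.42) = 0.05485 hr
W_total = W₁ + W₂ = 0.03487 + 0.05485 = 0.08972 hr

Final: 0.08972 hr


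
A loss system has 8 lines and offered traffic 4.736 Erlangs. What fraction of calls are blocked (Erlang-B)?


B(c,a) = (a^c/c!) / Σ_{k=0}^{c} a^k/k!
a^8/8! = 6.277302
Σ terms (k=0..8): 1.00000 + 4.73600 + 11.21485 + 17.70451 + 20.96214 + 19.85534 + 15.67248 + 10.60355 + 6.27730 = 108.026157
B = 6.277302/108.026157 = 0.058109

Final: 0.058109


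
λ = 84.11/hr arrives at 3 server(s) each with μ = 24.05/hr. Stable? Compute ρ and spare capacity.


Total capacity cμ = 3·24.05 = 72.15/hr
ρ = λ/(cμ) = 84.11/72.15 = 1.1658
Stable ⇔ ρ < 1: NO
Spare capacity = cμ − λ = 72.15 − 84.11 = -11.96/hr

Final: ρ = 1.1658; unstable; margin = -11.96/hr


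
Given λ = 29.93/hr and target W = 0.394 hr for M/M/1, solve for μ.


W = 1/(μ−λ) ⇒ μ − λ = 1/W = 1/0.394 = 2.5381
μ = λ + 1/W = 29.93 + 2.5381 = 32.4681 per hr

Final: 32.4681 /hr


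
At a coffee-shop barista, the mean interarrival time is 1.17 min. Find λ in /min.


λ = 1/(interarrival time) in consistent units.
1 minute = 1 min, so λ = 1/1.17 = 0.8547 per minute

Final: 0.8547 /min


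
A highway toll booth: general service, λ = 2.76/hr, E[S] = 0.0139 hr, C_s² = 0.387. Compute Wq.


ρ = λ·E[S] = 2.76·0.0139 = 0.03836
E[S²] = E[S]²(1+C_s²) = 0.0139²·(1+0.387) = 0.0002680
Wq = λ·E[S²]/(2(1−ρ)) = 2.76·0.0002680/(2·0.9616) = 0.0003846 hr

Final: 0.0003846 hr


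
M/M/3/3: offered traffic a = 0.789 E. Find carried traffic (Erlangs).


B(3,0.789) = 0.037515 (Erlang-B)
Carried load = a(1 − B) = 0.789·(1 − 0.037515) = 0.789·0.962485 = 0.7594 E

Final: 0.7594 Erlangs


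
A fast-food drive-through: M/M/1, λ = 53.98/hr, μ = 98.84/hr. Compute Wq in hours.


ρ = 53.98/98.84 = 0.5461
Wq = ρ/(μ−λ) = 0.5461/(98.84 − 53.98) = 0.5461/44.86 = 0.01217 hr

Final: 0.01217 hr


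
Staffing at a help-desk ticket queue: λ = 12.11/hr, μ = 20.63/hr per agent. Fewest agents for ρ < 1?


Stability requires cμ > λ ⇔ c > λ/μ.
λ/μ = 12.11/20.63 = 0.5870
Minimum integer c = ⌊0.5870⌋ + 1 = 1
Check: 1·20.63 = 20.63 > 12.11, while 0·20.63 = 0.00 ≤ 12.11

Final: 1 servers


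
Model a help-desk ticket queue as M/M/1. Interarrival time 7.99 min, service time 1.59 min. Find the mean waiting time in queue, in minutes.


λ = 60/7.99 = 7.5094 /hr
μ = 60/1.59 = 37.7358 /hr
ρ = λ/μ = 7.5094/37.7358 = 0.1990
Wq = ρ/(μ−λ) = 0.1990/(37.7358−7.5094) = 0.006584 hr
In minutes: 0.006584·60 = 0.3950 min

Final: 0.3950 min


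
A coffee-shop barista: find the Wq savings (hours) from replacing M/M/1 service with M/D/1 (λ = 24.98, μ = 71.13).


ρ = 24.98/71.13 = 0.3512
Wq(M/M/1) = ρ/(μ−λ) = 0.3512/46.15 = 0.007610 hr
Wq(M/D/1) = ρ/(2(μ−λ)) = 0.003805 hr
Savings = 0.007610 − 0.003805 = 0.003805 hr

Final: 0.003805 hr


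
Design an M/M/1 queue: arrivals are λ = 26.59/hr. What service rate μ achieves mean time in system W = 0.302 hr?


W = 1/(μ−λ) ⇒ μ − λ = 1/W = 1/0.302 = 3.3113
μ = λ + 1/W = 26.59 + 3.3113 = 29.9013 per hr

Final: 29.9013 /hr


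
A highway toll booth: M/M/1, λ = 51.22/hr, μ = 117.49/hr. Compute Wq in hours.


ρ = 51.22/117.49 = 0.4360
Wq = ρ/(μ−λ) = 0.4360/(117.49 − 51.22) = 0.4360/66.27 = 0.006578 hr

Final: 0.006578 hr


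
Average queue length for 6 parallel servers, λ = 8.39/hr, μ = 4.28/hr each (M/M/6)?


a = λ/μ = 1.9603; ρ = a/6 = 0.3267
P₀ = 0.140635
Lq = P₀·a^c·ρ / (c!·(1−ρ)²) = 0.140635·56.74259·0.3267/(720·0.45331)
= 0.007988

Final: 0.007988
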